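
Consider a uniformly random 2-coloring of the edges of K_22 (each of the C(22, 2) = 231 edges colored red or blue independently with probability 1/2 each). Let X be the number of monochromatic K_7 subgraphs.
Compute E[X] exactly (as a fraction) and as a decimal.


Let X = Σ_S X_S over the C(22, 7) = 170544 subsets S of size 7, where X_S = 1 if the K_7 on S is monochromatic.
For a fixed S, the K_7 on S has C(7, 2) = 21 edges. P[all 21 edges red] = (1/2)^21, and likewise for blue, so P[monochromatic] = 2·(1/2)^21 = 2^{1 − 21} = 1/1048576.
By linearity: E[X] = C(22, 7) · 2^{1 − 21} = 170544 · 1/1048576 = 10659/65536.
Numerically: E[X] ≈ 0.162643.

E[X] = C(22,7)·2^(1−C(7,2)) = 10659/65536 ≈ 0.162643.


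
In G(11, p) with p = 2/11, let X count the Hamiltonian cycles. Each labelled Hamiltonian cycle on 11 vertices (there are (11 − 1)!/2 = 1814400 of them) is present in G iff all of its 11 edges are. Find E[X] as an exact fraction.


K_11 has (11 − 1)!/2 = 1814400 labelled Hamiltonian cycles.
For each such Hamiltonian cycle H, let X_H = 1 if all 11 edges of H are present in G. Then P[X_H = 1] = p^{11} = (2/11)^{11} = 2048/285311670611.
Summing the indicators: E[X] = Σ_H E[X_H] = 1814400 · p^{11} = 1814400 · 2048/285311670611 = 3715891200/285311670611.
Numerically: E[X] ≈ 0.013024.

E[X] = 1814400 · (2/11)^{11} = 3715891200/285311670611 ≈ 0.013024.


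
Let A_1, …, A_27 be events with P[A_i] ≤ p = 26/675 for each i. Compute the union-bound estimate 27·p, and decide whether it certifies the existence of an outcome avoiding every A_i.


Union bound: P[∪_{i=1}^{27} A_i] ≤ Σ_i P[A_i] ≤ 27·p = 27·(26/675) = 26/25.
Numerically: 26/25 ≈ 1.040000.
Is 26/25 < 1? NO.
Since the bound 26/25 is ≥ 1, the union bound is uninformative here; it does NOT by itself certify existence.

27·p = 26/25 ≈ 1.040000; existence NOT certified by the union bound.


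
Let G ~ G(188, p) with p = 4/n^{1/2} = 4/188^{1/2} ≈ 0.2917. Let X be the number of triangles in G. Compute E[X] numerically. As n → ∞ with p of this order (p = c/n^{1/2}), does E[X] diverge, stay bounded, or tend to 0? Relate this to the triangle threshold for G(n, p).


Number of potential triangles: C(188, 3) = 1089836.
Each occurs with probability p³ ≈ (0.2917)³ ≈ 2.482808e-02.
By linearity: E[X] = C(188, 3)·p³ ≈ 1089836 · 2.482808e-02 ≈ 27058.5394.
Since α = 1/2 < 1, p = c/n^{1/2} ≫ 1/n is above the triangle threshold p ~ 1/n. Asymptotically E[X] ~ (c³/6)·n^{3(1−α)} = (4³/6)·n^{1.5} → ∞; triangles are abundant w.h.p.

E[X] ≈ 27058.5394; in regime p = Θ(1/n^{1/2}) E[X] diverges (above the triangle threshold p ~ 1/n).


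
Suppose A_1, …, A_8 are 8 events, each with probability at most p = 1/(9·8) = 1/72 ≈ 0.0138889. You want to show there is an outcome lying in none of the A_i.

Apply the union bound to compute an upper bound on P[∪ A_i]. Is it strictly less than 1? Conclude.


Union bound: P[∪_{i=1}^{8} A_i] ≤ Σ_i P[A_i] ≤ 8·p = 8·(1/72) = 1/9.
Numerically: 1/9 ≈ 0.1111111.
Is 1/9 < 1? YES.
Since P[∪ A_i] ≤ 1/9 < 1, the complement has P[∩ A_i^c] ≥ 1 − 1/9 = 8/9 > 0, so some outcome avoids every A_i.

8·p = 1/9 ≈ 0.1111111; existence CERTIFIED by the union bound.


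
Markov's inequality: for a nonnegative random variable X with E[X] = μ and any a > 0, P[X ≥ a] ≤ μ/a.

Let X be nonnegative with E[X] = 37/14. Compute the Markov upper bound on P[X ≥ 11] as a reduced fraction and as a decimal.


μ = E[X] = 37/14, a = 11.
Markov: P[X ≥ 11] ≤ μ/a = (37/14)/11 = 37/154.
Numerically: ≈ 0.240.
(Since a = 11 > μ = 2.643, the bound 37/154 is < 1 and informative.)

P[X ≥ 11] ≤ 37/154 ≈ 0.240.


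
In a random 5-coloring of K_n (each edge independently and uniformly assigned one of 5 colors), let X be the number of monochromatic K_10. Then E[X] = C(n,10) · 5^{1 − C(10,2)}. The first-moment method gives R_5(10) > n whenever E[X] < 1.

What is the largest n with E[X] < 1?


We need C(n, 10) · 5^{1 − 45} < 1, i.e. C(n, 10) < 5^{45 − 1} = 5684341886080801486968994140625.
Check values of n near the boundary:
  n = 5389: C(5389, 10) = 5645340767466558997768874792926; 5645340767466558997768874792926 < 5684341886080801486968994140625? YES
  n = 5390: C(5390, 10) = 5655833965919099070255434039753; 5655833965919099070255434039753 < 5684341886080801486968994140625? YES
  n = 5391: C(5391, 10) = 5666344714787188828795213697883; 5666344714787188828795213697883 < 5684341886080801486968994140625? YES
  n = 5392: C(5392, 10) = 5676873040158402483252283957448; 5676873040158402483252283957448 < 5684341886080801486968994140625? YES
  n = 5393: C(5393, 10) = 5687418968154238267170642278008; 5687418968154238267170642278008 < 5684341886080801486968994140625? NO
  n = 5394: C(5394, 10) = 5697982524930156243149785372878; 5697982524930156243149785372878 < 5684341886080801486968994140625? NO
  n = 5395: C(5395, 10) = 5708563736675616143322765475706; 5708563736675616143322765475706 < 5684341886080801486968994140625? NO
The largest n with C(n, 10) < 5684341886080801486968994140625 is n = 5392 (where E[X] = 5676873040158402483252283957448/5684341886080801486968994140625 ≈ 0.9986861). Hence R_5(10) > 5392, i.e. R_5(10) ≥ 5393.

Largest n = 5392; hence R_5(10) > 5392.


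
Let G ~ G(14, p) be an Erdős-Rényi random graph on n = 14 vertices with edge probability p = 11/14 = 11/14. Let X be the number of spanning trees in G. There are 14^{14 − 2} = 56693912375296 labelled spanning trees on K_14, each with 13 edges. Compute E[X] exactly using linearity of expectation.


K_14 has 14^{14 − 2} = 56693912375296 labelled spanning trees.
For each such spanning tree H, let X_H = 1 if all 13 edges of H are present in G. Then P[X_H = 1] = p^{13} = (11/14)^{13} = 34522712143931/793714773254144.
By linearity of expectation: E[X] = Σ_H E[X_H] = 56693912375296 · p^{13} = 56693912375296 · 34522712143931/793714773254144 = 34522712143931/14.
Numerically: E[X] ≈ 2.466e+12.

E[X] = 56693912375296 · (11/14)^{13} = 34522712143931/14 ≈ 2.466e+12.


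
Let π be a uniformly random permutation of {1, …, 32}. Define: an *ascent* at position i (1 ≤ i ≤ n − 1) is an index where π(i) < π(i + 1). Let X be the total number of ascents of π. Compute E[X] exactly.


Write X = Σ X_I over i = 1, …, 31, with X_I the indicator of one ascent.
There are 31 indicators.
For each fixed i, the pair (π(i), π(i+1)) is a uniformly random ordered pair of distinct values from {1, …, 32}; by symmetry P[π(i) < π(i+1)] = 1/2.
By linearity: E[X] = 31 · (1/2) = (32 − 1) · (1/2) = 31/2 ≈ 15.50000.

E[X] = 31/2 = 15.50000.


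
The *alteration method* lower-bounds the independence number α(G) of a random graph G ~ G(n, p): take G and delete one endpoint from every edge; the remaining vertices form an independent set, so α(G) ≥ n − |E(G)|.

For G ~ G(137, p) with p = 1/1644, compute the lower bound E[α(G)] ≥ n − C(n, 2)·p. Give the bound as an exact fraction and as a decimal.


E[|E(G)|] = C(137, 2)·p = 9316 · (1/1644) = 17/3.
E[α(G)] ≥ n − E[|E(G)|] = 137 − 17/3 = 394/3.
Numerically: ≈ 131.33333.
(This is only a lower bound; the true E[α(G)] may be larger.)

E[α(G)] ≥ 394/3 ≈ 131.33333.


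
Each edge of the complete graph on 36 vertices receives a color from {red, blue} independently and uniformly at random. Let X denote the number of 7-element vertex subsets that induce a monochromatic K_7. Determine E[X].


Let X = Σ_S X_S over the C(36, 7) = 8347680 subsets S of size 7, where X_S = 1 if the K_7 on S is monochromatic.
For a fixed S, the K_7 on S has C(7, 2) = 21 edges. P[all 21 edges red] = (1/2)^21, and likewise for blue, so P[monochromatic] = 2·(1/2)^21 = 2^{1 − 21} = 1/1048576.
Summing: E[X] = C(36, 7) · 2^{1 − 21} = 8347680 · 1/1048576 = 260865/32768.
Numerically: E[X] ≈ 7.96097.

E[X] = C(36,7)·2^(1−C(7,2)) = 260865/32768 ≈ 7.96097.


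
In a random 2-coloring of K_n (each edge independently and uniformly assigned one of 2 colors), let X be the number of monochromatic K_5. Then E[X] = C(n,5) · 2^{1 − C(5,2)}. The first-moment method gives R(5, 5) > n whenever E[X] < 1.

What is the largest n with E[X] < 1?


We need C(n, 5) · 2^{1 − 10} < 1, i.e. C(n, 5) < 2^{10 − 1} = 512.
Check values of n near the boundary:
  n = 8: C(8, 5) = 56; 56 < 512? YES
  n = 9: C(9, 5) = 126; 126 < 512? YES
  n = 10: C(10, 5) = 252; 252 < 512? YES
  n = 11: C(11, 5) = 462; 462 < 512? YES
  n = 12: C(12, 5) = 792; 792 < 512? NO
  n = 13: C(13, 5) = 1287; 1287 < 512? NO
  n = 14: C(14, 5) = 2002; 2002 < 512? NO
The largest n with C(n, 5) < 512 is n = 11 (where E[X] = 231/256 ≈ 0.90234). Hence R(5, 5) > 11, i.e. R(5, 5) ≥ 12.

Largest n = 11; hence R(5, 5) > 11.


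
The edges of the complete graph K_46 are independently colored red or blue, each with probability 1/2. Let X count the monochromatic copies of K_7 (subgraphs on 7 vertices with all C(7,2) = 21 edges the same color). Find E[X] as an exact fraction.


Let X = Σ_S X_S over the C(46, 7) = 53524680 subsets S of size 7, where X_S = 1 if the K_7 on S is monochromatic.
For a fixed S, the K_7 on S has C(7, 2) = 21 edges. P[all 21 edges red] = (1/2)^21, and likewise for blue, so P[monochromatic] = 2·(1/2)^21 = 2^{1 − 21} = 1/1048576.
Summing: E[X] = C(46, 7) · 2^{1 − 21} = 53524680 · 1/1048576 = 6690585/131072.
Numerically: E[X] ≈ 51.045113.

E[X] = C(46,7)·2^(1−C(7,2)) = 6690585/131072 ≈ 51.045113.


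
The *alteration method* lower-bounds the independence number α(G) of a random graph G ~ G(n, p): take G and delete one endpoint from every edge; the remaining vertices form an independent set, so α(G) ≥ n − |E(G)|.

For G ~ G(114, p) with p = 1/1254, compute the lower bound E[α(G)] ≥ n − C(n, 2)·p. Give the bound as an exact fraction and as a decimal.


E[|E(G)|] = C(114, 2)·p = 6441 · (1/1254) = 113/22.
E[α(G)] ≥ n − E[|E(G)|] = 114 − 113/22 = 2395/22.
Numerically: ≈ 108.86364.
(This is only a lower bound; the true E[α(G)] may be larger.)

E[α(G)] ≥ 2395/22 ≈ 108.86364.


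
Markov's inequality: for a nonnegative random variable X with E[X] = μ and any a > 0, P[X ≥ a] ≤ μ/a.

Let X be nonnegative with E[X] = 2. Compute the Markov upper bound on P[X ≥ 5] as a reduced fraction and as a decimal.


μ = E[X] = 2, a = 5.
Markov: P[X ≥ 5] ≤ μ/a = (2)/5 = 2/5.
Numerically: ≈ 0.400.
(Since a = 5 > μ = 2.000, the bound 2/5 is < 1 and informative.)

P[X ≥ 5] ≤ 2/5 ≈ 0.400.


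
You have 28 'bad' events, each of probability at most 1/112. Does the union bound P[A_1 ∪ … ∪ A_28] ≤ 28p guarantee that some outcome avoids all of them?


Union bound: P[∪_{i=1}^{28} A_i] ≤ Σ_i P[A_i] ≤ 28·p = 28·(1/112) = 1/4.
Numerically: 1/4 ≈ 0.2500000.
Is 1/4 < 1? YES.
Since P[∪ A_i] ≤ 1/4 < 1, the complement has P[∩ A_i^c] ≥ 1 − 1/4 = 3/4 > 0, so some outcome avoids every A_i.

28·p = 1/4 ≈ 0.2500000; existence CERTIFIED by the union bound.


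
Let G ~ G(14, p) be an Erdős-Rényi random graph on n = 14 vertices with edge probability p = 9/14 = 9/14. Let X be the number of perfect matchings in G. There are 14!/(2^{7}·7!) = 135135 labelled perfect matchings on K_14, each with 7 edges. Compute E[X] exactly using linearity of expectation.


K_14 has 14!/(2^{7}·7!) = 135135 labelled perfect matchings.
For each such perfect matching H, let X_H = 1 if all 7 edges of H are present in G. Then P[X_H = 1] = p^{7} = (9/14)^{7} = 4782969/105413504.
By linearity: E[X] = Σ_H E[X_H] = 135135 · p^{7} = 135135 · 4782969/105413504 = 92335216545/15059072.
Numerically: E[X] ≈ 6132.

E[X] = 135135 · (9/14)^{7} = 92335216545/15059072 ≈ 6132.


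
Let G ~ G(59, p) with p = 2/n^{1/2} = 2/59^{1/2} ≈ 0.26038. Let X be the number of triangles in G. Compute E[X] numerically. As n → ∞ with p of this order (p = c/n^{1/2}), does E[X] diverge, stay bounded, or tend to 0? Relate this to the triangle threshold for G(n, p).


Number of potential triangles: C(59, 3) = 32509.
Each occurs with probability p³ ≈ (0.26038)³ ≈ 1.7652734e-02.
By linearity: E[X] = C(59, 3)·p³ ≈ 32509 · 1.7652734e-02 ≈ 573.87272.
Since α = 1/2 < 1, p = c/n^{1/2} ≫ 1/n is above the triangle threshold p ~ 1/n. Asymptotically E[X] ~ (c³/6)·n^{3(1−α)} = (2³/6)·n^{1.5} → ∞; triangles are abundant w.h.p.

E[X] ≈ 573.87272; in regime p = Θ(1/n^{1/2}) E[X] diverges (above the triangle threshold p ~ 1/n).


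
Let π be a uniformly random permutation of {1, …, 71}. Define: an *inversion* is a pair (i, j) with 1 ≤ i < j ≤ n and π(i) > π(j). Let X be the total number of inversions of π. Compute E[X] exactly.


Write X = Σ X_I over the C(71, 2) = 2485 pairs i < j, with X_I the indicator of one inversion.
There are 2485 indicators.
For each fixed pair i < j, the values π(i) and π(j) are two distinct elements of {1, …, 71} in uniformly random order; by symmetry P[π(i) > π(j)] = 1/2.
By linearity: E[X] = 2485 · (1/2) = C(71, 2) · (1/2) = 2485/2 = 2485/2 ≈ 1242.500.

E[X] = 2485/2 = 1242.500.


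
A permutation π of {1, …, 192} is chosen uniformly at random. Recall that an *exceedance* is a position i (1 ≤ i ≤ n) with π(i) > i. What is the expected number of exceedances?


Write X = Σ_{i=1}^{192} X_i, where X_i = 1_{π(i) > i}.
For each fixed i, π(i) is uniform over {1, …, 192} (marginal of a uniform permutation), so P[π(i) > i] = (n − i)/n. Summing: Σ_{i=1}^{192} (n − i)/n = (0 + 1 + … + 191)/192 = 192(192 − 1)/(2·192) = (192 − 1)/2.
Hence E[X] = Σ_{i=1}^{192} (192 − i)/192 = 191/2 ≈ 95.500000.

E[X] = 191/2 = 95.500000.


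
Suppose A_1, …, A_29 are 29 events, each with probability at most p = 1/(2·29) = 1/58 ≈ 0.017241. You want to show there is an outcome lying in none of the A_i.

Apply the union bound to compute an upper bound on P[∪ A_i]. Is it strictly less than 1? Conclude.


Union bound: P[∪_{i=1}^{29} A_i] ≤ Σ_i P[A_i] ≤ 29·p = 29·(1/58) = 1/2.
Numerically: 1/2 ≈ 0.500000.
Is 1/2 < 1? YES.
Since P[∪ A_i] ≤ 1/2 < 1, the complement has P[∩ A_i^c] ≥ 1 − 1/2 = 1/2 > 0, so some outcome avoids every A_i.

29·p = 1/2 ≈ 0.500000; existence CERTIFIED by the union bound.


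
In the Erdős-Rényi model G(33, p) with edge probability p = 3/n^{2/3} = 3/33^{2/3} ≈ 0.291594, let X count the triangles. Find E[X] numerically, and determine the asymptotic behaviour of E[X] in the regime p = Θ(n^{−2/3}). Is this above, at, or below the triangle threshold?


Number of potential triangles: C(33, 3) = 5456.
Each occurs with probability p³ ≈ (0.291594)³ ≈ 2.47933884e-02.
By linearity: E[X] = C(33, 3)·p³ ≈ 5456 · 2.47933884e-02 ≈ 135.272727.
Since α = 2/3 < 1, p = c/n^{2/3} ≫ 1/n is above the triangle threshold p ~ 1/n. Asymptotically E[X] ~ (c³/6)·n^{3(1−α)} = (3³/6)·n^{1} → ∞; triangles are abundant w.h.p.

E[X] ≈ 135.272727; in regime p = Θ(1/n^{2/3}) E[X] diverges (above the triangle threshold p ~ 1/n).


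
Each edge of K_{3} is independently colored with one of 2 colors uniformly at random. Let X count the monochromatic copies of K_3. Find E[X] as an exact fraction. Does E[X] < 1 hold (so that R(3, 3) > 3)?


E[X] = C(3, 3) · 2^{1 − 3} = 1 · 2^{−2} = 1/4.
As a reduced fraction: E[X] = 1/4 ≈ 0.250.
Is E[X] < 1? YES.
Since E[X] < 1, there exists a 2-coloring of K_{3} with no monochromatic K_3; hence R(3, 3) > 3.

E[X] = 1/4 ≈ 0.250; E[X] < 1, so R(3, 3) > 3.


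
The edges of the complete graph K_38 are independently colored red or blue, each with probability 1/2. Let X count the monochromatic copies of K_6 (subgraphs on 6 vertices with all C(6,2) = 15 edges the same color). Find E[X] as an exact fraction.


Let X = Σ_S X_S over the C(38, 6) = 2760681 subsets S of size 6, where X_S = 1 if the K_6 on S is monochromatic.
For a fixed S, the K_6 on S has C(6, 2) = 15 edges. P[all 15 edges red] = (1/2)^15, and likewise for blue, so P[monochromatic] = 2·(1/2)^15 = 2^{1 − 15} = 1/16384.
By linearity of expectation: E[X] = C(38, 6) · 2^{1 − 15} = 2760681 · 1/16384 = 2760681/16384.
Numerically: E[X] ≈ 168.498596.

E[X] = C(38,6)·2^(1−C(6,2)) = 2760681/16384 ≈ 168.498596.


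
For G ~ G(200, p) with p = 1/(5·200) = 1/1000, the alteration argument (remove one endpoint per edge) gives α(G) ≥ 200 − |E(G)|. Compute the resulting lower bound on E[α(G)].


E[|E(G)|] = C(200, 2)·p = 19900 · (1/1000) = 199/10.
E[α(G)] ≥ n − E[|E(G)|] = 200 − 199/10 = 1801/10.
Numerically: ≈ 180.100.
(This is only a lower bound; the true E[α(G)] may be larger.)

E[α(G)] ≥ 1801/10 ≈ 180.100.


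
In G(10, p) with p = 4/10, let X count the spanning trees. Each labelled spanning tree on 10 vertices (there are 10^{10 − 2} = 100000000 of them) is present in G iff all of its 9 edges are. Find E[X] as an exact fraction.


K_10 has 10^{10 − 2} = 100000000 labelled spanning trees.
For each such spanning tree H, let X_H = 1 if all 9 edges of H are present in G. Then P[X_H = 1] = p^{9} = (2/5)^{9} = 512/1953125.
By linearity of expectation: E[X] = Σ_H E[X_H] = 100000000 · p^{9} = 100000000 · 512/1953125 = 131072/5.
Numerically: E[X] ≈ 2.62e+04.

E[X] = 100000000 · (2/5)^{9} = 131072/5 ≈ 2.62e+04.


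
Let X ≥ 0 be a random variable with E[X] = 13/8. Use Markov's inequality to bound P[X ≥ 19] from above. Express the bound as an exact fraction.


μ = E[X] = 13/8, a = 19.
Markov: P[X ≥ 19] ≤ μ/a = (13/8)/19 = 13/152.
Numerically: ≈ 0.0855.
(Since a = 19 > μ = 1.6250, the bound 13/152 is < 1 and informative.)

P[X ≥ 19] ≤ 13/152 ≈ 0.0855.


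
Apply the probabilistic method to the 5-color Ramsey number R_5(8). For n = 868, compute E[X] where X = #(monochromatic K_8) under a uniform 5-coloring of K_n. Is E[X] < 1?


E[X] = C(868, 8) · 5^{1 − 28} = 7737261125902834428 · 5^{−27} = 7737261125902834428/7450580596923828125.
As a reduced fraction: E[X] = 7737261125902834428/7450580596923828125 ≈ 1.0384776.
Is E[X] < 1? NO.
Since E[X] ≥ 1, the first-moment bound is inconclusive at n = 868; it does NOT by itself certify R_5(8) > 868.

E[X] = 7737261125902834428/7450580596923828125 ≈ 1.0384776; E[X] ≥ 1; first-moment method inconclusive here.


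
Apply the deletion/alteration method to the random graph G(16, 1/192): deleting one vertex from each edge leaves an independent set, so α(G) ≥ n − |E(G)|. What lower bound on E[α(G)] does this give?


E[|E(G)|] = C(16, 2)·p = 120 · (1/192) = 5/8.
E[α(G)] ≥ n − E[|E(G)|] = 16 − 5/8 = 123/8.
Numerically: ≈ 15.3750.
(This is only a lower bound; the true E[α(G)] may be larger.)

E[α(G)] ≥ 123/8 ≈ 15.3750.


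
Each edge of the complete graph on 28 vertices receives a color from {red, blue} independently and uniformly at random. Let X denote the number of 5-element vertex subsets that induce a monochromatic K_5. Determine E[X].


Let X = Σ_S X_S over the C(28, 5) = 98280 subsets S of size 5, where X_S = 1 if the K_5 on S is monochromatic.
For a fixed S, the K_5 on S has C(5, 2) = 10 edges. P[all 10 edges red] = (1/2)^10, and likewise for blue, so P[monochromatic] = 2·(1/2)^10 = 2^{1 − 10} = 1/512.
By linearity of expectation: E[X] = C(28, 5) · 2^{1 − 10} = 98280 · 1/512 = 12285/64.
Numerically: E[X] ≈ 191.95312.

E[X] = C(28,5)·2^(1−C(5,2)) = 12285/64 ≈ 191.95312.


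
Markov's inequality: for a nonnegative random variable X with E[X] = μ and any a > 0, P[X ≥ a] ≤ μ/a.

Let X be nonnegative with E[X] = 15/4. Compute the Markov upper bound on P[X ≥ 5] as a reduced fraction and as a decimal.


μ = E[X] = 15/4, a = 5.
Markov: P[X ≥ 5] ≤ μ/a = (15/4)/5 = 3/4.
Numerically: ≈ 0.75000.
(Since a = 5 > μ = 3.75000, the bound 3/4 is < 1 and informative.)

P[X ≥ 5] ≤ 3/4 ≈ 0.75000.


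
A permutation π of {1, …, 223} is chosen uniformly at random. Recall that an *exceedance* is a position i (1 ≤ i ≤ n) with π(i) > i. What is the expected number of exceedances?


Write X = Σ_{i=1}^{223} X_i, where X_i = 1_{π(i) > i}.
For each fixed i, π(i) is uniform over {1, …, 223} (marginal of a uniform permutation), so P[π(i) > i] = (n − i)/n. Summing: Σ_{i=1}^{223} (n − i)/n = (0 + 1 + … + 222)/223 = 223(223 − 1)/(2·223) = (223 − 1)/2.
Hence E[X] = Σ_{i=1}^{223} (223 − i)/223 = 111 ≈ 111.000000.

E[X] = 111 = 111.000000.


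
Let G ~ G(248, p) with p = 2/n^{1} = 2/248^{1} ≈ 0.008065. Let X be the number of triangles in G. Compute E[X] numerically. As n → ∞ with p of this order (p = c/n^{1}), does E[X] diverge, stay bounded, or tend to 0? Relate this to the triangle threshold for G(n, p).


Number of potential triangles: C(248, 3) = 2511496.
Each occurs with probability p³ ≈ (0.008065)³ ≈ 5.244873e-07.
By linearity: E[X] = C(248, 3)·p³ ≈ 2511496 · 5.244873e-07 ≈ 1.3172.
Here α = 1, so p = 2/n is exactly at the triangle threshold p ~ 1/n. Asymptotically E[X] → c³/6 = 2³/6 = 4/3 ≈ 1.3333, a bounded constant. In this regime the triangle count is asymptotically Poisson(c³/6).

E[X] ≈ 1.3172; in regime p = Θ(1/n^{1}) E[X] stays bounded (at the triangle threshold p ~ 1/n).


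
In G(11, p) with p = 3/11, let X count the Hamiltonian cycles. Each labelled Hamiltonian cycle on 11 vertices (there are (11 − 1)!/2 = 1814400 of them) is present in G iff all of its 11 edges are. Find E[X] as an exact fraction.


K_11 has (11 − 1)!/2 = 1814400 labelled Hamiltonian cycles.
For each such Hamiltonian cycle H, let X_H = 1 if all 11 edges of H are present in G. Then P[X_H = 1] = p^{11} = (3/11)^{11} = 177147/285311670611.
Summing the indicators: E[X] = Σ_H E[X_H] = 1814400 · p^{11} = 1814400 · 177147/285311670611 = 321415516800/285311670611.
Numerically: E[X] ≈ 1.12654.

E[X] = 1814400 · (3/11)^{11} = 321415516800/285311670611 ≈ 1.12654.


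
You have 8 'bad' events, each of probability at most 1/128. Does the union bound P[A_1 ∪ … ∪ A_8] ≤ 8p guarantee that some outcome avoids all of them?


Union bound: P[∪_{i=1}^{8} A_i] ≤ Σ_i P[A_i] ≤ 8·p = 8·(1/128) = 1/16.
Numerically: 1/16 ≈ 0.0625.
Is 1/16 < 1? YES.
Since P[∪ A_i] ≤ 1/16 < 1, the complement has P[∩ A_i^c] ≥ 1 − 1/16 = 15/16 > 0, so some outcome avoids every A_i.

8·p = 1/16 ≈ 0.0625; existence CERTIFIED by the union bound.


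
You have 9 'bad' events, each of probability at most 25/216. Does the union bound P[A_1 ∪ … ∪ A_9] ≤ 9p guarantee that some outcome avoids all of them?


Union bound: P[∪_{i=1}^{9} A_i] ≤ Σ_i P[A_i] ≤ 9·p = 9·(25/216) = 25/24.
Numerically: 25/24 ≈ 1.0417.
Is 25/24 < 1? NO.
Since the bound 25/24 is ≥ 1, the union bound is uninformative here; it does NOT by itself certify existence.

9·p = 25/24 ≈ 1.0417; existence NOT certified by the union bound.


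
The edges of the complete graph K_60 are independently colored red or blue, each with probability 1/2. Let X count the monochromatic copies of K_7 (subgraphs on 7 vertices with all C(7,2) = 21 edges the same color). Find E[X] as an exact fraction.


Let X = Σ_S X_S over the C(60, 7) = 386206920 subsets S of size 7, where X_S = 1 if the K_7 on S is monochromatic.
For a fixed S, the K_7 on S has C(7, 2) = 21 edges. P[all 21 edges red] = (1/2)^21, and likewise for blue, so P[monochromatic] = 2·(1/2)^21 = 2^{1 − 21} = 1/1048576.
By linearity: E[X] = C(60, 7) · 2^{1 − 21} = 386206920 · 1/1048576 = 48275865/131072.
Numerically: E[X] ≈ 368.3156.

E[X] = C(60,7)·2^(1−C(7,2)) = 48275865/131072 ≈ 368.3156.


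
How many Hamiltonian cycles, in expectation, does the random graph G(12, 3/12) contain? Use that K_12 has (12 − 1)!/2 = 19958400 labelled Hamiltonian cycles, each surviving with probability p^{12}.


K_12 has (12 − 1)!/2 = 19958400 labelled Hamiltonian cycles.
For each such Hamiltonian cycle H, let X_H = 1 if all 12 edges of H are present in G. Then P[X_H = 1] = p^{12} = (1/4)^{12} = 1/16777216.
By linearity: E[X] = Σ_H E[X_H] = 19958400 · p^{12} = 19958400 · 1/16777216 = 155925/131072.
Numerically: E[X] ≈ 1.18961.

E[X] = 19958400 · (1/4)^{12} = 155925/131072 ≈ 1.18961.


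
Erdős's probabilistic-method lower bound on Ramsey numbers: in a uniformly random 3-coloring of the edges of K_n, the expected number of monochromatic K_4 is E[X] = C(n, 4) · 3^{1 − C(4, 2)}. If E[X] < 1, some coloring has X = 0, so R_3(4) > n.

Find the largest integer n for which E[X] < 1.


We need C(n, 4) · 3^{1 − 6} < 1, i.e. C(n, 4) < 3^{6 − 1} = 243.
Check values of n near the boundary:
  n = 9: C(9, 4) = 126; 126 < 243? YES
  n = 10: C(10, 4) = 210; 210 < 243? YES
  n = 11: C(11, 4) = 330; 330 < 243? NO
The largest n with C(n, 4) < 243 is n = 10 (where E[X] = 70/81 ≈ 0.864). Hence R_3(4) > 10, i.e. R_3(4) ≥ 11.

Largest n = 10; hence R_3(4) > 10.


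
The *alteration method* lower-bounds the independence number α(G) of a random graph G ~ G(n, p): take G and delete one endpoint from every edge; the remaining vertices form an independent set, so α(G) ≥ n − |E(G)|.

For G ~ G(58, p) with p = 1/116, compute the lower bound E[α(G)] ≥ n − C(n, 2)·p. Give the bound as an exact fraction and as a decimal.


E[|E(G)|] = C(58, 2)·p = 1653 · (1/116) = 57/4.
E[α(G)] ≥ n − E[|E(G)|] = 58 − 57/4 = 175/4.
Numerically: ≈ 43.750000.
(This is only a lower bound; the true E[α(G)] may be larger.)

E[α(G)] ≥ 175/4 ≈ 43.750000.


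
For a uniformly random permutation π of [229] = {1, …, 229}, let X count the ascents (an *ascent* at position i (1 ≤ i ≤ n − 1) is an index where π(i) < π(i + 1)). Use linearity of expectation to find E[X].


Write X = Σ X_I over i = 1, …, 228, with X_I the indicator of one ascent.
There are 228 indicators.
For each fixed i, the pair (π(i), π(i+1)) is a uniformly random ordered pair of distinct values from {1, …, 229}; by symmetry P[π(i) < π(i+1)] = 1/2.
By linearity: E[X] = 228 · (1/2) = (229 − 1) · (1/2) = 114 ≈ 114.0000.

E[X] = 114 = 114.0000.


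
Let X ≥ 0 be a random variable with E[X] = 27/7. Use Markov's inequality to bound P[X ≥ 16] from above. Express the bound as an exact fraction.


μ = E[X] = 27/7, a = 16.
Markov: P[X ≥ 16] ≤ μ/a = (27/7)/16 = 27/112.
Numerically: ≈ 0.241.
(Since a = 16 > μ = 3.857, the bound 27/112 is < 1 and informative.)

P[X ≥ 16] ≤ 27/112 ≈ 0.241.


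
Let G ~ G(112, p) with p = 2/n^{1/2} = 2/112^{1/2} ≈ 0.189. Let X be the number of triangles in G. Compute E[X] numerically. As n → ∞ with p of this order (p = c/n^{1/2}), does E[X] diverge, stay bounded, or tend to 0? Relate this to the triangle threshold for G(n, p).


Number of potential triangles: C(112, 3) = 227920.
Each occurs with probability p³ ≈ (0.189)³ ≈ 6.74937e-03.
By linearity: E[X] = C(112, 3)·p³ ≈ 227920 · 6.74937e-03 ≈ 1538.315.
Since α = 1/2 < 1, p = c/n^{1/2} ≫ 1/n is above the triangle threshold p ~ 1/n. Asymptotically E[X] ~ (c³/6)·n^{3(1−α)} = (2³/6)·n^{1.5} → ∞; triangles are abundant w.h.p.

E[X] ≈ 1538.315; in regime p = Θ(1/n^{1/2}) E[X] diverges (above the triangle threshold p ~ 1/n).


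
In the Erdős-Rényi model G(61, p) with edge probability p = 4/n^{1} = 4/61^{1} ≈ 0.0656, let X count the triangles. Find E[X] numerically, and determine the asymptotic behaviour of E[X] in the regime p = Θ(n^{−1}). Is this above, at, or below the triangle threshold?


Number of potential triangles: C(61, 3) = 35990.
Each occurs with probability p³ ≈ (0.0656)³ ≈ 2.81962e-04.
By linearity: E[X] = C(61, 3)·p³ ≈ 35990 · 2.81962e-04 ≈ 10.148.
Here α = 1, so p = 4/n is exactly at the triangle threshold p ~ 1/n. Asymptotically E[X] → c³/6 = 4³/6 = 32/3 ≈ 10.667, a bounded constant. In this regime the triangle count is asymptotically Poisson(c³/6).

E[X] ≈ 10.148; in regime p = Θ(1/n^{1}) E[X] stays bounded (at the triangle threshold p ~ 1/n).


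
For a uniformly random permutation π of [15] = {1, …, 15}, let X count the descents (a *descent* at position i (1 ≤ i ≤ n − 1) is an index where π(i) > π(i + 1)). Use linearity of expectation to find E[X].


Write X = Σ X_I over i = 1, …, 14, with X_I the indicator of one descent.
There are 14 indicators.
For each fixed i, the pair (π(i), π(i+1)) is a uniformly random ordered pair of distinct values from {1, …, 15}; by symmetry P[π(i) > π(i+1)] = 1/2.
By linearity: E[X] = 14 · (1/2) = (15 − 1) · (1/2) = 7 ≈ 7.000.

E[X] = 7 = 7.000.


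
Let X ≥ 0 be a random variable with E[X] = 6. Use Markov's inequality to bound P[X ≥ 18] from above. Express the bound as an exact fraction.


μ = E[X] = 6, a = 18.
Markov: P[X ≥ 18] ≤ μ/a = (6)/18 = 1/3.
Numerically: ≈ 0.333333.
(Since a = 18 > μ = 6.000000, the bound 1/3 is < 1 and informative.)

P[X ≥ 18] ≤ 1/3 ≈ 0.333333.


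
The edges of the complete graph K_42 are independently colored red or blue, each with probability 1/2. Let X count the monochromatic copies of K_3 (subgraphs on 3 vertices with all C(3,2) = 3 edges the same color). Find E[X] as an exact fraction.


Let X = Σ_S X_S over the C(42, 3) = 11480 subsets S of size 3, where X_S = 1 if the K_3 on S is monochromatic.
For a fixed S, the K_3 on S has C(3, 2) = 3 edges. P[all 3 edges red] = (1/2)^3, and likewise for blue, so P[monochromatic] = 2·(1/2)^3 = 2^{1 − 3} = 1/4.
Summing: E[X] = C(42, 3) · 2^{1 − 3} = 11480 · 1/4 = 2870.
Numerically: E[X] ≈ 2870.00000.

E[X] = C(42,3)·2^(1−C(3,2)) = 2870 ≈ 2870.00000.


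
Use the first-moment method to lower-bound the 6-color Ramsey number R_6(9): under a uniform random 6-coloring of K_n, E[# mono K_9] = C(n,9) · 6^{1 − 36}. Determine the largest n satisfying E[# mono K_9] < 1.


We need C(n, 9) · 6^{1 − 36} < 1, i.e. C(n, 9) < 6^{36 − 1} = 1719070799748422591028658176.
Check values of n near the boundary:
  n = 4402: C(4402, 9) = 1696419745356657449393393700; 1696419745356657449393393700 < 1719070799748422591028658176? YES
  n = 4403: C(4403, 9) = 1699894433046281918452233150; 1699894433046281918452233150 < 1719070799748422591028658176? YES
  n = 4404: C(4404, 9) = 1703375445537161676647015880; 1703375445537161676647015880 < 1719070799748422591028658176? YES
  n = 4405: C(4405, 9) = 1706862792900636302463627150; 1706862792900636302463627150 < 1719070799748422591028658176? YES
  n = 4406: C(4406, 9) = 1710356485221788389505285700; 1710356485221788389505285700 < 1719070799748422591028658176? YES
  n = 4407: C(4407, 9) = 1713856532599459170657070050; 1713856532599459170657070050 < 1719070799748422591028658176? YES
  n = 4408: C(4408, 9) = 1717362945146264156457459600; 1717362945146264156457459600 < 1719070799748422591028658176? YES
  n = 4409: C(4409, 9) = 1720875732988608787686577131; 1720875732988608787686577131 < 1719070799748422591028658176? NO
  n = 4410: C(4410, 9) = 1724394906266704102180823710; 1724394906266704102180823710 < 1719070799748422591028658176? NO
The largest n with C(n, 9) < 1719070799748422591028658176 is n = 4408 (where E[X] = 35778394690547169926197075/35813974994758803979763712 ≈ 0.999). Hence R_6(9) > 4408, i.e. R_6(9) ≥ 4409.

Largest n = 4408; hence R_6(9) > 4408.


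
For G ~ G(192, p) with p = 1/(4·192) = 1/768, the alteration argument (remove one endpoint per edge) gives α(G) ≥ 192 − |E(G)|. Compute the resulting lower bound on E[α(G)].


E[|E(G)|] = C(192, 2)·p = 18336 · (1/768) = 191/8.
E[α(G)] ≥ n − E[|E(G)|] = 192 − 191/8 = 1345/8.
Numerically: ≈ 168.125000.
(This is only a lower bound; the true E[α(G)] may be larger.)

E[α(G)] ≥ 1345/8 ≈ 168.125000.


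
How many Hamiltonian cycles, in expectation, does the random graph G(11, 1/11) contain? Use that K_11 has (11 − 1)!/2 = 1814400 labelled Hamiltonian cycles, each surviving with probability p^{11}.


K_11 has (11 − 1)!/2 = 1814400 labelled Hamiltonian cycles.
For each such Hamiltonian cycle H, let X_H = 1 if all 11 edges of H are present in G. Then P[X_H = 1] = p^{11} = (1/11)^{11} = 1/285311670611.
Summing the indicators: E[X] = Σ_H E[X_H] = 1814400 · p^{11} = 1814400 · 1/285311670611 = 1814400/285311670611.
Numerically: E[X] ≈ 6.35936e-06.

E[X] = 1814400 · (1/11)^{11} = 1814400/285311670611 ≈ 6.35936e-06.


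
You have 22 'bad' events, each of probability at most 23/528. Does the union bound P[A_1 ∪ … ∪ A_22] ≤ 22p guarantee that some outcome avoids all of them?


Union bound: P[∪_{i=1}^{22} A_i] ≤ Σ_i P[A_i] ≤ 22·p = 22·(23/528) = 23/24.
Numerically: 23/24 ≈ 0.95833.
Is 23/24 < 1? YES.
Since P[∪ A_i] ≤ 23/24 < 1, the complement has P[∩ A_i^c] ≥ 1 − 23/24 = 1/24 > 0, so some outcome avoids every A_i.

22·p = 23/24 ≈ 0.95833; existence CERTIFIED by the union bound.


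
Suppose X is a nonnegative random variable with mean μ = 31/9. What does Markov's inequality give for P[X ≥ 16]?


μ = E[X] = 31/9, a = 16.
Markov: P[X ≥ 16] ≤ μ/a = (31/9)/16 = 31/144.
Numerically: ≈ 0.2153.
(Since a = 16 > μ = 3.4444, the bound 31/144 is < 1 and informative.)

P[X ≥ 16] ≤ 31/144 ≈ 0.2153.


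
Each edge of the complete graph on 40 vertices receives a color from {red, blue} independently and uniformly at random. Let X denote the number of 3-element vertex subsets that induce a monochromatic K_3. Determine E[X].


Let X = Σ_S X_S over the C(40, 3) = 9880 subsets S of size 3, where X_S = 1 if the K_3 on S is monochromatic.
For a fixed S, the K_3 on S has C(3, 2) = 3 edges. P[all 3 edges red] = (1/2)^3, and likewise for blue, so P[monochromatic] = 2·(1/2)^3 = 2^{1 − 3} = 1/4.
By linearity of expectation: E[X] = C(40, 3) · 2^{1 − 3} = 9880 · 1/4 = 2470.
Numerically: E[X] ≈ 2470.000000.

E[X] = C(40,3)·2^(1−C(3,2)) = 2470 ≈ 2470.000000.


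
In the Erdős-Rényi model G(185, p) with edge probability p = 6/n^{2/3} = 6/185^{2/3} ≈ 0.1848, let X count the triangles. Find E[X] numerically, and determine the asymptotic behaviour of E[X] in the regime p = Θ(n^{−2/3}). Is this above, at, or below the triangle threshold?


Number of potential triangles: C(185, 3) = 1038220.
Each occurs with probability p³ ≈ (0.1848)³ ≈ 6.311176e-03.
By linearity: E[X] = C(185, 3)·p³ ≈ 1038220 · 6.311176e-03 ≈ 6552.3892.
Since α = 2/3 < 1, p = c/n^{2/3} ≫ 1/n is above the triangle threshold p ~ 1/n. Asymptotically E[X] ~ (c³/6)·n^{3(1−α)} = (6³/6)·n^{1} → ∞; triangles are abundant w.h.p.

E[X] ≈ 6552.3892; in regime p = Θ(1/n^{2/3}) E[X] diverges (above the triangle threshold p ~ 1/n).


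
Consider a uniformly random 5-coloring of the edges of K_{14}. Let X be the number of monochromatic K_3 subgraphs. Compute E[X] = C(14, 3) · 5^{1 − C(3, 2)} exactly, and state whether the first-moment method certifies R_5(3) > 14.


E[X] = C(14, 3) · 5^{1 − 3} = 364 · 5^{−2} = 364/25.
As a reduced fraction: E[X] = 364/25 ≈ 14.5600.
Is E[X] < 1? NO.
Since E[X] ≥ 1, the first-moment bound is inconclusive at n = 14; it does NOT by itself certify R_5(3) > 14.

E[X] = 364/25 ≈ 14.5600; E[X] ≥ 1; first-moment method inconclusive here.


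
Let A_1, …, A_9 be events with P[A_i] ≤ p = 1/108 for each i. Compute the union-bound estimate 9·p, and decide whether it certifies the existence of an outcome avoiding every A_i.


Union bound: P[∪_{i=1}^{9} A_i] ≤ Σ_i P[A_i] ≤ 9·p = 9·(1/108) = 1/12.
Numerically: 1/12 ≈ 0.083333.
Is 1/12 < 1? YES.
Since P[∪ A_i] ≤ 1/12 < 1, the complement has P[∩ A_i^c] ≥ 1 − 1/12 = 11/12 > 0, so some outcome avoids every A_i.

9·p = 1/12 ≈ 0.083333; existence CERTIFIED by the union bound.


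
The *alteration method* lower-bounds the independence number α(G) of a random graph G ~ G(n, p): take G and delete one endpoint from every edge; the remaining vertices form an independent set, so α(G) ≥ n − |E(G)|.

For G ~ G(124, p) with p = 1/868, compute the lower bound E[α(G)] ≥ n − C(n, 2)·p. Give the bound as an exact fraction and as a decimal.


E[|E(G)|] = C(124, 2)·p = 7626 · (1/868) = 123/14.
E[α(G)] ≥ n − E[|E(G)|] = 124 − 123/14 = 1613/14.
Numerically: ≈ 115.214.
(This is only a lower bound; the true E[α(G)] may be larger.)

E[α(G)] ≥ 1613/14 ≈ 115.214.


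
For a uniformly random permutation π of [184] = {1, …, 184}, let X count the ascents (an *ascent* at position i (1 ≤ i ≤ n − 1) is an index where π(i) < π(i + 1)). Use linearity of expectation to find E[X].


Write X = Σ X_I over i = 1, …, 183, with X_I the indicator of one ascent.
There are 183 indicators.
For each fixed i, the pair (π(i), π(i+1)) is a uniformly random ordered pair of distinct values from {1, …, 184}; by symmetry P[π(i) < π(i+1)] = 1/2.
By linearity: E[X] = 183 · (1/2) = (184 − 1) · (1/2) = 183/2 ≈ 91.50000.

E[X] = 183/2 = 91.50000.


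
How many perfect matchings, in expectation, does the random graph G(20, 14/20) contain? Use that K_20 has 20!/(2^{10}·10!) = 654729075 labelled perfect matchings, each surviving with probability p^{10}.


K_20 has 20!/(2^{10}·10!) = 654729075 labelled perfect matchings.
For each such perfect matching H, let X_H = 1 if all 10 edges of H are present in G. Then P[X_H = 1] = p^{10} = (7/10)^{10} = 282475249/10000000000.
Summing the indicators: E[X] = Σ_H E[X_H] = 654729075 · p^{10} = 654729075 · 282475249/10000000000 = 7397790339526587/400000000.
Numerically: E[X] ≈ 1.8494e+07.

E[X] = 654729075 · (7/10)^{10} = 7397790339526587/400000000 ≈ 1.8494e+07.


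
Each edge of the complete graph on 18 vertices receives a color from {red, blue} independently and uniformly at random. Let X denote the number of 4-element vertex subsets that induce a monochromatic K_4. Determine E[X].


Let X = Σ_S X_S over the C(18, 4) = 3060 subsets S of size 4, where X_S = 1 if the K_4 on S is monochromatic.
For a fixed S, the K_4 on S has C(4, 2) = 6 edges. P[all 6 edges red] = (1/2)^6, and likewise for blue, so P[monochromatic] = 2·(1/2)^6 = 2^{1 − 6} = 1/32.
By linearity of expectation: E[X] = C(18, 4) · 2^{1 − 6} = 3060 · 1/32 = 765/8.
Numerically: E[X] ≈ 95.62500.

E[X] = C(18,4)·2^(1−C(4,2)) = 765/8 ≈ 95.62500.


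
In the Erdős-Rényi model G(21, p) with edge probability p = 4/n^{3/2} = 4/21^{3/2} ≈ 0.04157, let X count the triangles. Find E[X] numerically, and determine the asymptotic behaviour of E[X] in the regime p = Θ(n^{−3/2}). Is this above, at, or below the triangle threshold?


Number of potential triangles: C(21, 3) = 1330.
Each occurs with probability p³ ≈ (0.04157)³ ≈ 7.181136e-05.
By linearity: E[X] = C(21, 3)·p³ ≈ 1330 · 7.181136e-05 ≈ 0.0955.
Since α = 3/2 > 1, p = c/n^{3/2} = o(1/n) is below the triangle threshold p ~ 1/n. Asymptotically E[X] ~ (c³/6)·n^{3(1−α)} = (4³/6)·n^{-1.5} → 0, so by Markov's inequality G has no triangles w.h.p.

E[X] ≈ 0.0955; in regime p = Θ(1/n^{3/2}) E[X] tends to 0 (below the triangle threshold p ~ 1/n).


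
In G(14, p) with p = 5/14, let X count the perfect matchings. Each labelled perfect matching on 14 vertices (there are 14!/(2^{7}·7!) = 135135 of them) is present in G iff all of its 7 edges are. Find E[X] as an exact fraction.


K_14 has 14!/(2^{7}·7!) = 135135 labelled perfect matchings.
For each such perfect matching H, let X_H = 1 if all 7 edges of H are present in G. Then P[X_H = 1] = p^{7} = (5/14)^{7} = 78125/105413504.
Summing the indicators: E[X] = Σ_H E[X_H] = 135135 · p^{7} = 135135 · 78125/105413504 = 1508203125/15059072.
Numerically: E[X] ≈ 100.

E[X] = 135135 · (5/14)^{7} = 1508203125/15059072 ≈ 100.


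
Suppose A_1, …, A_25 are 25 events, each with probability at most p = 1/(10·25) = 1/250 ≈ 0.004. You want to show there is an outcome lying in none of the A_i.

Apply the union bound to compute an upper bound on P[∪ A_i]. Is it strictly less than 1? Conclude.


Union bound: P[∪_{i=1}^{25} A_i] ≤ Σ_i P[A_i] ≤ 25·p = 25·(1/250) = 1/10.
Numerically: 1/10 ≈ 0.100.
Is 1/10 < 1? YES.
Since P[∪ A_i] ≤ 1/10 < 1, the complement has P[∩ A_i^c] ≥ 1 − 1/10 = 9/10 > 0, so some outcome avoids every A_i.

25·p = 1/10 ≈ 0.100; existence CERTIFIED by the union bound.
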